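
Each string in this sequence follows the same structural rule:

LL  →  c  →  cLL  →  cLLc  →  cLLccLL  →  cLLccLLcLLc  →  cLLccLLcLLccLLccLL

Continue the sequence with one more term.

cLLccLLcLLccLLccLLcLLccLLcLLc

Each term (from the third on) is the previous term followed by the one before it: term 3 = c·LL = cLL.
So term 8 is cLLccLLcLLccLLccLL·cLLccLLcLLc.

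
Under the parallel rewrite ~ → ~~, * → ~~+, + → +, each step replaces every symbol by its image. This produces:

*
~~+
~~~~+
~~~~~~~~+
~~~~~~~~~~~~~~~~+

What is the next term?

~~~~~~~~~~~~~~~~~~~~~~~~~~~~~~~~+

φ(~~~~~~~~~~~~~~~~+) expands symbol-by-symbol to ~~ ~~ ~~ ~~ ~~ ~~ ~~ ~~ ~~ ~~ ~~ ~~ ~~ ~~ ~~ ~~ +; joining the 17 pieces gives the next term.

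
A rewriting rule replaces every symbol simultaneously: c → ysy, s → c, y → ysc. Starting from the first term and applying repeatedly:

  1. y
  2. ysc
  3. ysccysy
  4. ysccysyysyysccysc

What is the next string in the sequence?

Applying the rule to each of the 17 symbols of ysccysyysyysccysc gives the pieces ysc c ysy ysy ysc c ysc ysc c ysc ysc c ysy ysy ysc c ysy, which concatenate to the answer.

ysccysyysyysccyscysccyscysccysyysyysccysy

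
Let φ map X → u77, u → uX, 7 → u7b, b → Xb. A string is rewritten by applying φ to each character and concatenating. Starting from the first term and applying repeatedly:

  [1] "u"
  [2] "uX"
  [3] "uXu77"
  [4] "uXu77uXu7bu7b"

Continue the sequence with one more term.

Replace each of the 13 characters of uXu77uXu7bu7b in place — uX u77 uX u7b u7b uX u77 uX u7b Xb uX u7b Xb — and concatenate.

uXu77uXu7bu7buXu77uXu7bXbuXu7bXb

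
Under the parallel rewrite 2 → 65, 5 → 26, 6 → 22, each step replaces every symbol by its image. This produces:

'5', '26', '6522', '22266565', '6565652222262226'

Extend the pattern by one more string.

22262226222665656565652265656522

Applying the rule to each of the 16 symbols of 6565652222262226 gives the pieces 22 26 22 26 22 26 65 65 65 65 65 22 65 65 65 22, which concatenate to the answer.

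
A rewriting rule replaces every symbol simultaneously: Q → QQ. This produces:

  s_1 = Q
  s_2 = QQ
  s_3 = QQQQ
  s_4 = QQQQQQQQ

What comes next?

QQQQQQQQQQQQQQQQ

Rewriting each symbol of QQQQQQQQ: Q→QQ, Q→QQ, Q→QQ, Q→QQ, Q→QQ, Q→QQ, Q→QQ, Q→QQ, which concatenates to QQ QQ QQ QQ QQ QQ QQ QQ.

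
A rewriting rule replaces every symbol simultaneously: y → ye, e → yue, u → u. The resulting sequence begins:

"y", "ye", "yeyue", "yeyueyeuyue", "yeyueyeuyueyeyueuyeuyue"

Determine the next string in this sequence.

yeyueyeuyueyeyueuyeuyueyeyueyeuyueuyeyueuyeuyue

Applying the rule to each of the 23 symbols of yeyueyeuyueyeyueuyeuyue gives the pieces ye yue ye u yue ye yue u ye u yue ye yue ye u yue u ye yue u ye u yue, which concatenate to the answer.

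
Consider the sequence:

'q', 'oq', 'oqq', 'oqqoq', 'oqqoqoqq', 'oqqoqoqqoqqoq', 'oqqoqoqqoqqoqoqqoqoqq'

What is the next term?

From term 3 onward, concatenate the last term with the second-to-last: oq·q = oqq, oqq·oq = oqqoq, …
Continuing: oqqoqoqqoqqoqoqqoqoqq · oqqoqoqqoqqoq gives term 8.

oqqoqoqqoqqoqoqqoqoqqoqqoqoqqoqqoq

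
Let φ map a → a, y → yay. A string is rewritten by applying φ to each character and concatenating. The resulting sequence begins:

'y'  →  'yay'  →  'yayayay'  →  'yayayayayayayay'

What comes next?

yayayayayayayayayayayayayayayay

Applying the rule to each of the 15 symbols of yayayayayayayay gives the pieces yay a yay a yay a yay a yay a yay a yay a yay, which concatenate to the answer.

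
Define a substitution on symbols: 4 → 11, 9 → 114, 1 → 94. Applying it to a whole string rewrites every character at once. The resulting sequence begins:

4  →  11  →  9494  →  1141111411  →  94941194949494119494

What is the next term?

φ(94941194949494119494) expands symbol-by-symbol to 114 11 114 11 94 94 114 11 114 11 114 11 114 11 94 94 114 11 114 11; joining the 20 pieces gives the next term.

114111141194941141111411114111141194941141111411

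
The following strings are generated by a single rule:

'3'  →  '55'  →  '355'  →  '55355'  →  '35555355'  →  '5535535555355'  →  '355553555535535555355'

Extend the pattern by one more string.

5535535555355355553555535535555355

Each term (from the third on) is the two preceding terms concatenated in order: term 3 = 3·55 = 355.
The next term joins 5535535555355 and 355553555535535555355.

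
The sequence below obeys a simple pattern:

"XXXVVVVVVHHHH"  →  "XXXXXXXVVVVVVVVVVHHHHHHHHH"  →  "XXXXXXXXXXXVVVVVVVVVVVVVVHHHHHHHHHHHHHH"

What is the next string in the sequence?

Reading off run lengths: X runs 3, 7, 11; V runs 6, 10, 14; H runs 4, 9, 14 — each is linear in n (n = 1, 2, …).
For the next term, n = 4, so the run lengths are 15, 18, 19.

XXXXXXXXXXXXXXXVVVVVVVVVVVVVVVVVVHHHHHHHHHHHHHHHHHHH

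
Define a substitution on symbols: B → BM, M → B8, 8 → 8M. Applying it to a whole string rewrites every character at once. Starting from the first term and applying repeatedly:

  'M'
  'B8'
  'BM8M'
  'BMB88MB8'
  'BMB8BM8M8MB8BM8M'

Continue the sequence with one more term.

Replace each of the 16 characters of BMB8BM8M8MB8BM8M in place — BM B8 BM 8M BM B8 8M B8 8M B8 BM 8M BM B8 8M B8 — and concatenate.

BMB8BM8MBMB88MB88MB8BM8MBMB88MB8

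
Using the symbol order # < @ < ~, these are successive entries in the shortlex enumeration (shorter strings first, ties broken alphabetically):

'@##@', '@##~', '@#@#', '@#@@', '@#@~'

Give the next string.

The successor of @#@~ increments the rightmost position that isn't already ~ and resets every position after it to #.

@#~#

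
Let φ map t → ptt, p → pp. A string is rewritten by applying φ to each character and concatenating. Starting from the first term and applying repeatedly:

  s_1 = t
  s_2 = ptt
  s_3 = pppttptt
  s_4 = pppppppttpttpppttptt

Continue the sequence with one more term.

pppppppppppppppttpttpppttpttpppppppttpttpppttptt

Applying the rule to each of the 20 symbols of pppppppttpttpppttptt gives the pieces pp pp pp pp pp pp pp ptt ptt pp ptt ptt pp pp pp ptt ptt pp ptt ptt, which concatenate to the answer.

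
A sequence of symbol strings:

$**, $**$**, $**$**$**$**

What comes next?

s(k+1) = s(k)·s(k) — each term doubles the last.
Doubling $**$**$**$**:

$**$**$**$**$**$**$**$**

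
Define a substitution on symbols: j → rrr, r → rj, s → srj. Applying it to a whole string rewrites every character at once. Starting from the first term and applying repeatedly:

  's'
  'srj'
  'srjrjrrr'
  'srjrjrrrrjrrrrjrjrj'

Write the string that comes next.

Rewriting the 19 symbols of srjrjrrrrjrrrrjrjrj one by one yields srj rj rrr rj rrr rj rj rj rj rrr rj rj rj rj rrr rj rrr rj rrr; concatenated:

srjrjrrrrjrrrrjrjrjrjrrrrjrjrjrjrrrrjrrrrjrrr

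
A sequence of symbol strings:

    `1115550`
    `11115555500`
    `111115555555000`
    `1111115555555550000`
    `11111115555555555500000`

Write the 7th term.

1111111115555555555555550000000

Each string has the form 1^{n+2} 5^{2n+1} 0^{n} (n = 1, 2, …).
Setting n = 7 gives 9, 15, 7 characters in each block.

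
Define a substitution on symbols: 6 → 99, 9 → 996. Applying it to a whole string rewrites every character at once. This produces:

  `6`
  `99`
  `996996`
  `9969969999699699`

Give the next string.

99699699996996999969969969969999699699996996

Applying the rule to each of the 16 symbols of 9969969999699699 gives the pieces 996 996 99 996 996 99 996 996 996 996 99 996 996 99 996 996, which concatenate to the answer.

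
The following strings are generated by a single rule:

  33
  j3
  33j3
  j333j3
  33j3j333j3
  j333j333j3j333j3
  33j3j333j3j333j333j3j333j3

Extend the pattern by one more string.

j333j333j3j333j333j3j333j3j333j333j3j333j3

This is a Fibonacci-style word recurrence s(k) = s(k−2)·s(k−1): e.g. 33·j3 = 33j3.
The next term joins j333j333j3j333j3 and 33j3j333j3j333j333j3j333j3.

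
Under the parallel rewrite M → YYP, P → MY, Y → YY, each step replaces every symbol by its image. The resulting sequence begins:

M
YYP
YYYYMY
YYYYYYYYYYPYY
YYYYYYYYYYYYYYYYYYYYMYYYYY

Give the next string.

Applying the rule to each of the 26 symbols of YYYYYYYYYYYYYYYYYYYYMYYYYY gives the pieces YY YY YY YY YY YY YY YY YY YY YY YY YY YY YY YY YY YY YY YY YYP YY YY YY YY YY, which concatenate to the answer.

YYYYYYYYYYYYYYYYYYYYYYYYYYYYYYYYYYYYYYYYYYPYYYYYYYYYY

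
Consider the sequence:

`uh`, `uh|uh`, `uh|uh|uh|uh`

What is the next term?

Every step duplicates the string with '|' between the halves.
Doubling uh|uh|uh|uh with '|' between the halves:

uh|uh|uh|uh|uh|uh|uh|uh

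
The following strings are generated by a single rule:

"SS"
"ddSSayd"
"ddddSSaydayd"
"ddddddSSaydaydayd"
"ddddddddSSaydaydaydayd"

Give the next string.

Every step adds dd to the front and ayd to the end of the previous string.
So the next term is dd·ddddddddSSaydaydaydayd·ayd.

ddddddddddSSaydaydaydaydayd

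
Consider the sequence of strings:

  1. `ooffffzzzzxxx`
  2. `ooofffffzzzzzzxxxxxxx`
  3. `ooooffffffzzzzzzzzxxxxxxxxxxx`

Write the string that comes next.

ooooofffffffzzzzzzzzzzxxxxxxxxxxxxxxx

Term n consists of n+1 o's, followed by n+3 f's, followed by 2n+2 z's, followed by 4n-1 x's (n = 1, 2, …).
At n = 4 the blocks have lengths 5, 7, 10, 15.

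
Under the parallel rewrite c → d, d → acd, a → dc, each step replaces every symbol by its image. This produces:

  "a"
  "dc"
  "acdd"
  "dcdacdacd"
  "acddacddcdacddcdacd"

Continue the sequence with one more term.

Replace each of the 19 characters of acddacddcdacddcdacd in place — dc d acd acd dc d acd acd d acd dc d acd acd d acd dc d acd — and concatenate.

dcdacdacddcdacdacddacddcdacdacddacddcdacd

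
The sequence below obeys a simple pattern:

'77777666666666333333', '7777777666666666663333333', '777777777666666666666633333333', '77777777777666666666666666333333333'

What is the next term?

The n-th term is 2n-1 7's then 2n+3 6's then n+3 3's, where the shown terms are n = 3, 4, 5, 6.
Setting n = 7 gives 13, 17, 10 characters in each block.

7777777777777666666666666666663333333333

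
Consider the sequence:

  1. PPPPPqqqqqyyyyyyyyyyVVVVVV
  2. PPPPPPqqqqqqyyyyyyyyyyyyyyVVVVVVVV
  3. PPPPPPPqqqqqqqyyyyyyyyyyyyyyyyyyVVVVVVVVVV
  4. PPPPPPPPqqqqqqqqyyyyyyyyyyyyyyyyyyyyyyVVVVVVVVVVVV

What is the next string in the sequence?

Reading off run lengths: P runs 5, 6, 7, 8; q runs 5, 6, 7, 8; y runs 10, 14, 18, 22; V runs 6, 8, 10, 12 — each is linear in n, where the shown terms are n = 3, 4, 5, 6.
Setting n = 7 gives 9, 9, 26, 14 characters in each block.

PPPPPPPPPqqqqqqqqqyyyyyyyyyyyyyyyyyyyyyyyyyyVVVVVVVVVVVVVV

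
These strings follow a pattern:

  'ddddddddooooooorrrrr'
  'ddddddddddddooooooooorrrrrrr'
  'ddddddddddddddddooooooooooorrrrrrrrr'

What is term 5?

Term n consists of 4n d's, followed by 2n+3 o's, followed by 2n+1 r's, where the shown terms are n = 2, 3, 4.
At n = 6 the blocks have lengths 24, 15, 13.

ddddddddddddddddddddddddooooooooooooooorrrrrrrrrrrrr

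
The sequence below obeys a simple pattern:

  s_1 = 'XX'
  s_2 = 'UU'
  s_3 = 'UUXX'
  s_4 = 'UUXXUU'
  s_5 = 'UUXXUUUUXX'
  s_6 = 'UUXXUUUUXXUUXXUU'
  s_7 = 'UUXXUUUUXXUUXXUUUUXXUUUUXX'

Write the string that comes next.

This is a Fibonacci-style word recurrence s(k) = s(k−1)·s(k−2): e.g. UU·XX = UUXX.
Continuing: UUXXUUUUXXUUXXUUUUXXUUUUXX · UUXXUUUUXXUUXXUU gives term 8.

UUXXUUUUXXUUXXUUUUXXUUUUXXUUXXUUUUXXUUXXUU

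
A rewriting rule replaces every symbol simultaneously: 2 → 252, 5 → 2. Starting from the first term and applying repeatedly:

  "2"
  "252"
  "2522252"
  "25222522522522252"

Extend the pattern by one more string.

Rewriting the 17 symbols of 25222522522522252 one by one yields 252 2 252 252 252 2 252 252 2 252 252 2 252 252 252 2 252; concatenated:

25222522522522252252225225222522522522252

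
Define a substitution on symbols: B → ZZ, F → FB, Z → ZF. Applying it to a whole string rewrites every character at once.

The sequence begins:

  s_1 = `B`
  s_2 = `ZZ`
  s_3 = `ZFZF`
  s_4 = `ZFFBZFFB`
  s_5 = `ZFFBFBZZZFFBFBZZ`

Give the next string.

Rewriting the 16 symbols of ZFFBFBZZZFFBFBZZ one by one yields ZF FB FB ZZ FB ZZ ZF ZF ZF FB FB ZZ FB ZZ ZF ZF; concatenated:

ZFFBFBZZFBZZZFZFZFFBFBZZFBZZZFZF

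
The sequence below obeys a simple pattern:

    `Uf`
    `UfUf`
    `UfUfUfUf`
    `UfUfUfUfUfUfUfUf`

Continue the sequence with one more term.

UfUfUfUfUfUfUfUfUfUfUfUfUfUfUfUf

s(k+1) = s(k)·s(k) — each term doubles the last.
So the next term is two copies of UfUfUfUfUfUfUfUf.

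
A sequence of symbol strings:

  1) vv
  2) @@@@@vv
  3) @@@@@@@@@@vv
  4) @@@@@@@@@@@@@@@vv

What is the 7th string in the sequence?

Every step adds @@@@@ at the front: s(k+1) = @@@@@·s(k).
From @@@@@@@@@@@@@@@vv, 3 further steps: @@@@@@@@@@@@@@@vv → @@@@@@@@@@@@@@@@@@@@vv → @@@@@@@@@@@@@@@@@@@@@@@@@vv → (answer).

@@@@@@@@@@@@@@@@@@@@@@@@@@@@@@vv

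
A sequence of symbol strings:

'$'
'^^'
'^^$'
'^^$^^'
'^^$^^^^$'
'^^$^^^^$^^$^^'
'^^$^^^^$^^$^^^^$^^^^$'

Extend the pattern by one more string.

From term 3 onward, concatenate the last term with the second-to-last: ^^·$ = ^^$, ^^$·^^ = ^^$^^, …
Continuing: ^^$^^^^$^^$^^^^$^^^^$ · ^^$^^^^$^^$^^ gives term 8.

^^$^^^^$^^$^^^^$^^^^$^^$^^^^$^^$^^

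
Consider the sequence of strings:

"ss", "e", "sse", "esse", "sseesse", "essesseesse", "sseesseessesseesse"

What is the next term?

essesseessesseesseessesseesse

This is a Fibonacci-style word recurrence s(k) = s(k−2)·s(k−1): e.g. ss·e = sse.
Continuing: essesseesse · sseesseessesseesse gives term 8.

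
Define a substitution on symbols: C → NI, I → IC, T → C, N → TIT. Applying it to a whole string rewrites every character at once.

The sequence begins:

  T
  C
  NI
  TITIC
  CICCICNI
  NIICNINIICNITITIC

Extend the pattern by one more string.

TITICICNITITICTITICICNITITICCICCICNI

φ(NIICNINIICNITITIC) expands symbol-by-symbol to TIT IC IC NI TIT IC TIT IC IC NI TIT IC C IC C IC NI; joining the 17 pieces gives the next term.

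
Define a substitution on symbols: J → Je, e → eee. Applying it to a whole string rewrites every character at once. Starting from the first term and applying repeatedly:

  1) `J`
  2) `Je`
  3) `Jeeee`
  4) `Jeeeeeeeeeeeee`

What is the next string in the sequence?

Rewriting the 14 symbols of Jeeeeeeeeeeeee one by one yields Je eee eee eee eee eee eee eee eee eee eee eee eee eee; concatenated:

Jeeeeeeeeeeeeeeeeeeeeeeeeeeeeeeeeeeeeeeee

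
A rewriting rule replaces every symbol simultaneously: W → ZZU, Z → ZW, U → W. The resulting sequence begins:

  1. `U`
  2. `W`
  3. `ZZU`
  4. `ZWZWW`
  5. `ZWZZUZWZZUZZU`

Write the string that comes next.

Rewriting the 13 symbols of ZWZZUZWZZUZZU one by one yields ZW ZZU ZW ZW W ZW ZZU ZW ZW W ZW ZW W; concatenated:

ZWZZUZWZWWZWZZUZWZWWZWZWW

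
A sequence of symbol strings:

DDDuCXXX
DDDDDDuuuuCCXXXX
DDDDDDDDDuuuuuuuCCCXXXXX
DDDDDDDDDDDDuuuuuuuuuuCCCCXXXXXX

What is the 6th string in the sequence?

DDDDDDDDDDDDDDDDDDuuuuuuuuuuuuuuuuCCCCCCXXXXXXXX

Each string has the form D^{3n} u^{3n-2} C^{n} X^{n+2} (n = 1, 2, …).
For term 6, n = 6, so the run lengths are 18, 16, 6, 8.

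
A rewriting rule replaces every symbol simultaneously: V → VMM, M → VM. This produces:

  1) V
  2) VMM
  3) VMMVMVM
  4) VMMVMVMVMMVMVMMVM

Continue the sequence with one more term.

Replace each of the 17 characters of VMMVMVMVMMVMVMMVM in place — VMM VM VM VMM VM VMM VM VMM VM VM VMM VM VMM VM VM VMM VM — and concatenate.

VMMVMVMVMMVMVMMVMVMMVMVMVMMVMVMMVMVMVMMVM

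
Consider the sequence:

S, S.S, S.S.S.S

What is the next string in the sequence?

S.S.S.S.S.S.S.S

Every step duplicates the string with '.' between the halves.
So the next term is two copies of S.S.S.S with '.' between the halves.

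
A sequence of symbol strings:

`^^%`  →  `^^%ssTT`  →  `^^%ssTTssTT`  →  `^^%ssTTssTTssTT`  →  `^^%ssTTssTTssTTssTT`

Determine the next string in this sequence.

Every step adds ssTT to the end: s(k+1) = s(k)·ssTT.
Applying this once more to ^^%ssTTssTTssTTssTT:

^^%ssTTssTTssTTssTTssTT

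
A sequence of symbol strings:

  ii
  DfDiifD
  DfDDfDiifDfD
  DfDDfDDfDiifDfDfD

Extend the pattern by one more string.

DfDDfDDfDDfDiifDfDfDfD

s(k+1) = DfD·s(k)·fD, so each term gains DfD as a prefix and fD as a suffix.
One more step from DfDDfDDfDiifDfDfD gives the answer.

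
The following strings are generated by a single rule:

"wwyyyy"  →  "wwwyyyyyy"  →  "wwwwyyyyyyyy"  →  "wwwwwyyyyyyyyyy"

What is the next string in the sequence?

Reading off run lengths: w runs 2, 3, 4, 5; y runs 4, 6, 8, 10 — each is linear in n, where the shown terms are n = 2, 3, 4, 5.
At n = 6 the blocks have lengths 6, 12.

wwwwwwyyyyyyyyyyyy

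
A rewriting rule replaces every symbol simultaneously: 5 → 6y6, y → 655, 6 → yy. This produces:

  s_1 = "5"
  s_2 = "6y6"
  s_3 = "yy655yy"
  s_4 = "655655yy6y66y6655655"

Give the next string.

Rewriting the 20 symbols of 655655yy6y66y6655655 one by one yields yy 6y6 6y6 yy 6y6 6y6 655 655 yy 655 yy yy 655 yy yy 6y6 6y6 yy 6y6 6y6; concatenated:

yy6y66y6yy6y66y6655655yy655yyyy655yyyy6y66y6yy6y66y6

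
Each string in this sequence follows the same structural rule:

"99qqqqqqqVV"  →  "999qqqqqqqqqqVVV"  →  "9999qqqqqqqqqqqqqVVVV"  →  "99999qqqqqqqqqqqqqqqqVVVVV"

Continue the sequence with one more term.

999999qqqqqqqqqqqqqqqqqqqVVVVVV

Term n consists of n 9's, followed by 3n+1 q's, followed by n V's, where the shown terms are n = 2, 3, 4, 5.
At n = 6 the blocks have lengths 6, 19, 6.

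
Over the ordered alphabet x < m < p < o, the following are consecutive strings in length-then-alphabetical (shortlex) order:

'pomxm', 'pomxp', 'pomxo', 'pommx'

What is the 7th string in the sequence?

pommo

Continuing the enumeration 3 steps past pommx: pommx → pommm → pommp → (answer).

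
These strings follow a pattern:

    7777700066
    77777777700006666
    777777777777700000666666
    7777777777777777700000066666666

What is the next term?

Each string has the form 7^{4n+1} 0^{n+2} 6^{2n} (n = 1, 2, …).
At n = 5 the blocks have lengths 21, 7, 10.

77777777777777777777700000006666666666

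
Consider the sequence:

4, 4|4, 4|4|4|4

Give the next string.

Every step duplicates the string with '|' between the halves.
Doubling 4|4|4|4 with '|' between the halves:

4|4|4|4|4|4|4|4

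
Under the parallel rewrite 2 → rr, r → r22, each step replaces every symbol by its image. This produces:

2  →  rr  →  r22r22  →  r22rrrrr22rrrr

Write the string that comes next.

Rewriting the 14 symbols of r22rrrrr22rrrr one by one yields r22 rr rr r22 r22 r22 r22 r22 rr rr r22 r22 r22 r22; concatenated:

r22rrrrr22r22r22r22r22rrrrr22r22r22r22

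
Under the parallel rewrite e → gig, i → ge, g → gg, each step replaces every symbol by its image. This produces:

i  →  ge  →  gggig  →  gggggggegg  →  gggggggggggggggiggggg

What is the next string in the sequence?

Replace each of the 21 characters of gggggggggggggggiggggg in place — gg gg gg gg gg gg gg gg gg gg gg gg gg gg gg ge gg gg gg gg gg — and concatenate.

gggggggggggggggggggggggggggggggegggggggggg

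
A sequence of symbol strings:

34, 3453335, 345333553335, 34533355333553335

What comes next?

3453335533355333553335

Each term is the previous one with 53335 appended.
So the next term is 34533355333553335·53335.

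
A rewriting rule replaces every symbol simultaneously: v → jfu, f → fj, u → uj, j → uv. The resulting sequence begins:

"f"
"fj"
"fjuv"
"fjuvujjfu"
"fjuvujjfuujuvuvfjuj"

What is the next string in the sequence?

Rewriting the 19 symbols of fjuvujjfuujuvuvfjuj one by one yields fj uv uj jfu uj uv uv fj uj uj uv uj jfu uj jfu fj uv uj uv; concatenated:

fjuvujjfuujuvuvfjujujuvujjfuujjfufjuvujuv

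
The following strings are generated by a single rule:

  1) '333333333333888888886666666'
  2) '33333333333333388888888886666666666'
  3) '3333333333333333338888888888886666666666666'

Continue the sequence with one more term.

333333333333333333333888888888888886666666666666666

Reading off run lengths: 3 runs 12, 15, 18; 8 runs 8, 10, 12; 6 runs 7, 10, 13 — each is linear in n, where the shown terms are n = 3, 4, 5.
At n = 6 the blocks have lengths 21, 14, 16.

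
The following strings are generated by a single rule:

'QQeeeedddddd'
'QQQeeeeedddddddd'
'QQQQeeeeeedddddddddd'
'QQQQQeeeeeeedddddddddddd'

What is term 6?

Reading off run lengths: Q runs 2, 3, 4, 5; e runs 4, 5, 6, 7; d runs 6, 8, 10, 12 — each is linear in n, where the shown terms are n = 2, 3, 4, 5.
At n = 7 the blocks have lengths 7, 9, 16.

QQQQQQQeeeeeeeeedddddddddddddddd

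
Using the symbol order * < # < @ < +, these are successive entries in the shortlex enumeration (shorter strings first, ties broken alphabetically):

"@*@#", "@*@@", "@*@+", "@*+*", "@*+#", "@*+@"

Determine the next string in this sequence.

The successor of @*+@ increments the rightmost position that isn't already + and resets every position after it to *.

@*++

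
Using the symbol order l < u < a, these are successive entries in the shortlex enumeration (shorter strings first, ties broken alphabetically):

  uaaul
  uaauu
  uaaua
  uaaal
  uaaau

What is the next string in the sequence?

uaaaa

Treat uaaau as a base-3 numeral over the given alphabet and add one, carrying through any trailing a's.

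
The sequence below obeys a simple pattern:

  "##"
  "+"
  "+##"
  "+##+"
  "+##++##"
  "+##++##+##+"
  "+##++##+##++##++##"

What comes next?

+##++##+##++##++##+##++##+##+

Each term (from the third on) is the previous term followed by the one before it: term 3 = +·## = +##.
The next term joins +##++##+##++##++## and +##++##+##+.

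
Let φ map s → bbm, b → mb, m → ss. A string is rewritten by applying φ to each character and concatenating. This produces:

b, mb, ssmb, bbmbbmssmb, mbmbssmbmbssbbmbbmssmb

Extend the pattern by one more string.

ssmbssmbbbmbbmssmbssmbbbmbbmmbmbssmbmbssbbmbbmssmb

Applying the rule to each of the 22 symbols of mbmbssmbmbssbbmbbmssmb gives the pieces ss mb ss mb bbm bbm ss mb ss mb bbm bbm mb mb ss mb mb ss bbm bbm ss mb, which concatenate to the answer.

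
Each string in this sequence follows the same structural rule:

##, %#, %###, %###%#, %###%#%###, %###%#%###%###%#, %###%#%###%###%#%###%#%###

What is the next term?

From term 3 onward, concatenate the last term with the second-to-last: %#·## = %###, %###·%# = %###%#, …
The next term joins %###%#%###%###%#%###%#%### and %###%#%###%###%#.

%###%#%###%###%#%###%#%###%###%#%###%###%#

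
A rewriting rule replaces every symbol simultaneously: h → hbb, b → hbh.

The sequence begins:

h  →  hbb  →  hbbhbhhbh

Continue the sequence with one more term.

hbbhbhhbhhbbhbhhbbhbbhbhhbb

Rewriting each symbol of hbbhbhhbh: h→hbb, b→hbh, b→hbh, h→hbb, b→hbh, h→hbb, h→hbb, b→hbh, h→hbb, which concatenates to hbb hbh hbh hbb hbh hbb hbb hbh hbb.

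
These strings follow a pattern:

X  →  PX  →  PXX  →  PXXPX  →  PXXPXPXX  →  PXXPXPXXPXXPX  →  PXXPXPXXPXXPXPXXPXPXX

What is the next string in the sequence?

This is a Fibonacci-style word recurrence s(k) = s(k−1)·s(k−2): e.g. PX·X = PXX.
The next term joins PXXPXPXXPXXPXPXXPXPXX and PXXPXPXXPXXPX.

PXXPXPXXPXXPXPXXPXPXXPXXPXPXXPXXPX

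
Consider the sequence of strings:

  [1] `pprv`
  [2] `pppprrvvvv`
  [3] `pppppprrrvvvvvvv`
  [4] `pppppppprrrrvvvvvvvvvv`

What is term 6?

Each string has the form p^{2n} r^{n} v^{3n-2} (n = 1, 2, …).
At n = 6 the blocks have lengths 12, 6, 16.

pppppppppppprrrrrrvvvvvvvvvvvvvvvv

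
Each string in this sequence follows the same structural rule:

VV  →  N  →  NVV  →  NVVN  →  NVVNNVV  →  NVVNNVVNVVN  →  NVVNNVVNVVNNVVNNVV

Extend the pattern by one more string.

NVVNNVVNVVNNVVNNVVNVVNNVVNVVN

From term 3 onward, concatenate the last term with the second-to-last: N·VV = NVV, NVV·N = NVVN, …
The next term joins NVVNNVVNVVNNVVNNVV and NVVNNVVNVVN.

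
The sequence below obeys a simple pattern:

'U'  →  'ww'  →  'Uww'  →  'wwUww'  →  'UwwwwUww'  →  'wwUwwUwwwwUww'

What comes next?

UwwwwUwwwwUwwUwwwwUww

From term 3 onward, concatenate the second-to-last term with the last: U·ww = Uww, ww·Uww = wwUww, …
The next term joins UwwwwUww and wwUwwUwwwwUww.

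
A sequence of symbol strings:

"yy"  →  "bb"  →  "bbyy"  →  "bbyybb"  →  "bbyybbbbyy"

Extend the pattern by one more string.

From term 3 onward, concatenate the last term with the second-to-last: bb·yy = bbyy, bbyy·bb = bbyybb, …
So term 6 is bbyybbbbyy·bbyybb.

bbyybbbbyybbyybb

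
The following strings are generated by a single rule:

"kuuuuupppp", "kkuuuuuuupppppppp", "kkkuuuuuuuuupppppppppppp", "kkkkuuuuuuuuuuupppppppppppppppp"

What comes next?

The n-th term is n k's then 2n+3 u's then 4n p's (n = 1, 2, …).
For the next term, n = 5, so the run lengths are 5, 13, 20.

kkkkkuuuuuuuuuuuuupppppppppppppppppppp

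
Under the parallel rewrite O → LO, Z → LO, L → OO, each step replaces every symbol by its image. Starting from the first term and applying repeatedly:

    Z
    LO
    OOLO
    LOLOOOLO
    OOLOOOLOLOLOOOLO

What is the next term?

LOLOOOLOLOLOOOLOOOLOOOLOLOLOOOLO

Applying the rule to each of the 16 symbols of OOLOOOLOLOLOOOLO gives the pieces LO LO OO LO LO LO OO LO OO LO OO LO LO LO OO LO, which concatenate to the answer.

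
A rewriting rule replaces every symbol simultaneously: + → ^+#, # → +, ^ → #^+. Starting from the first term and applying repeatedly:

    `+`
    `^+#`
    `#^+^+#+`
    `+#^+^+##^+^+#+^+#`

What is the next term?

Applying the rule to each of the 17 symbols of +#^+^+##^+^+#+^+# gives the pieces ^+# + #^+ ^+# #^+ ^+# + + #^+ ^+# #^+ ^+# + ^+# #^+ ^+# +, which concatenate to the answer.

^+#+#^+^+##^+^+#++#^+^+##^+^+#+^+##^+^+#+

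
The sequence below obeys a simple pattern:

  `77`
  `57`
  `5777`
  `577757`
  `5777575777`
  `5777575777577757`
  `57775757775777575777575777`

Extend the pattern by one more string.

577757577757775757775757775777575777577757

Each term (from the third on) is the previous term followed by the one before it: term 3 = 57·77 = 5777.
The next term joins 57775757775777575777575777 and 5777575777577757.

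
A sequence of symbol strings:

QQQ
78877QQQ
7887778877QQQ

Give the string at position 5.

78877788777887778877QQQ

Each term is the previous one with 78877 prepended.
From 7887778877QQQ, 2 further steps: 7887778877QQQ → 788777887778877QQQ → (answer).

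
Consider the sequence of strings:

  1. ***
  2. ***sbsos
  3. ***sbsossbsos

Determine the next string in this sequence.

Every step adds sbsos to the end: s(k+1) = s(k)·sbsos.
So the next term is ***sbsossbsos·sbsos.

***sbsossbsossbsos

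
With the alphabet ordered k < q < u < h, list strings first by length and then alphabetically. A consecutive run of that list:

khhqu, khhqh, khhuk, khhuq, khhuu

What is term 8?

Continuing the enumeration 3 steps past khhuu: khhuu → khhuh → khhhk → (answer).

khhhq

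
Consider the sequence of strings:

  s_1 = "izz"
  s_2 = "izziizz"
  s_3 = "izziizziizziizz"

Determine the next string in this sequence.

s(k+1) = s(k)·i·s(k) — each term doubles the last with 'i' between the halves.
Doubling izziizziizziizz with 'i' between the halves:

izziizziizziizziizziizziizziizz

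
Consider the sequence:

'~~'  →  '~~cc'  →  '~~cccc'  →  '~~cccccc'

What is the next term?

The strings grow by a fixed suffix cc each time.
Applying this once more to ~~cccccc:

~~cccccccc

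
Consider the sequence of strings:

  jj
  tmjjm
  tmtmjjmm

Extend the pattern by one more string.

Each term wraps the previous one in tm on the left and m on the right.
So the next term is tm·tmtmjjmm·m.

tmtmtmjjmmm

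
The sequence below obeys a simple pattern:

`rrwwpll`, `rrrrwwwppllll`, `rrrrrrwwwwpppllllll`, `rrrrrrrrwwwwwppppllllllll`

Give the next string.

rrrrrrrrrrwwwwwwpppppllllllllll

Each string has the form r^{2n} w^{n+1} p^{n} l^{2n} (n = 1, 2, …).
For the next term, n = 5, so the run lengths are 10, 6, 5, 10.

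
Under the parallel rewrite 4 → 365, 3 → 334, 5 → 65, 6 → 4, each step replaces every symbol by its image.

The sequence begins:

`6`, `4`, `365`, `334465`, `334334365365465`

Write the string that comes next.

Applying the rule to each of the 15 symbols of 334334365365465 gives the pieces 334 334 365 334 334 365 334 4 65 334 4 65 365 4 65, which concatenate to the answer.

334334365334334365334465334465365465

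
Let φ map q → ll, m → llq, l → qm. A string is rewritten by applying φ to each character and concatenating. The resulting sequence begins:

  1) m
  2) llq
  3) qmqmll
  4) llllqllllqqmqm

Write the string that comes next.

Rewriting the 14 symbols of llllqllllqqmqm one by one yields qm qm qm qm ll qm qm qm qm ll ll llq ll llq; concatenated:

qmqmqmqmllqmqmqmqmllllllqllllq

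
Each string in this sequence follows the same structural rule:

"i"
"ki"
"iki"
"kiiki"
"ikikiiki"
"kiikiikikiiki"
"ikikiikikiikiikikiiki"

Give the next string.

Each term (from the third on) is the two preceding terms concatenated in order: term 3 = i·ki = iki.
The next term joins kiikiikikiiki and ikikiikikiikiikikiiki.

kiikiikikiikiikikiikikiikiikikiiki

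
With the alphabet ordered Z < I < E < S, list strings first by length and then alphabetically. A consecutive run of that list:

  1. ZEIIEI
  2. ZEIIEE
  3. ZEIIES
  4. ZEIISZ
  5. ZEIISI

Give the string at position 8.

ZEIEZZ

Continuing the enumeration 3 steps past ZEIISI: ZEIISI → ZEIISE → ZEIISS → (answer).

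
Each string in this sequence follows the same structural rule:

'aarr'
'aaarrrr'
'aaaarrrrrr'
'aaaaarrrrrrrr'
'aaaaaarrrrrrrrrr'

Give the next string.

aaaaaaarrrrrrrrrrrr

Term n consists of n+1 a's, followed by 2n r's (n = 1, 2, …).
For the next term, n = 6, so the run lengths are 7, 12.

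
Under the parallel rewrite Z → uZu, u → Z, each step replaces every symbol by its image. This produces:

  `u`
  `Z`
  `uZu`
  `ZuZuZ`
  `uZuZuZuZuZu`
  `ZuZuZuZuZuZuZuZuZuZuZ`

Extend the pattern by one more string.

Applying the rule to each of the 21 symbols of ZuZuZuZuZuZuZuZuZuZuZ gives the pieces uZu Z uZu Z uZu Z uZu Z uZu Z uZu Z uZu Z uZu Z uZu Z uZu Z uZu, which concatenate to the answer.

uZuZuZuZuZuZuZuZuZuZuZuZuZuZuZuZuZuZuZuZuZu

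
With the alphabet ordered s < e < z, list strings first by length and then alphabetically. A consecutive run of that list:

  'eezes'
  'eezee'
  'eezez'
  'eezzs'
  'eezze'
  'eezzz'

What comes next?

ezsss

Treat eezzz as a base-3 numeral over the given alphabet and add one, carrying through any trailing z's.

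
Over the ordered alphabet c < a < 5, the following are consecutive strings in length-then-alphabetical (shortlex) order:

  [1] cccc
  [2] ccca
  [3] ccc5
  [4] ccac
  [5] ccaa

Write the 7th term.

cc5c

Continuing the enumeration 2 steps past ccaa: ccaa → cca5 → (answer).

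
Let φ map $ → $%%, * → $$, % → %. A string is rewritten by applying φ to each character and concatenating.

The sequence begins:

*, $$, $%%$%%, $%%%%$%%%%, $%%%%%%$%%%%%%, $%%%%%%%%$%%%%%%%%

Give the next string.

$%%%%%%%%%%$%%%%%%%%%%

Applying the rule to each of the 18 symbols of $%%%%%%%%$%%%%%%%% gives the pieces $%% % % % % % % % % $%% % % % % % % % %, which concatenate to the answer.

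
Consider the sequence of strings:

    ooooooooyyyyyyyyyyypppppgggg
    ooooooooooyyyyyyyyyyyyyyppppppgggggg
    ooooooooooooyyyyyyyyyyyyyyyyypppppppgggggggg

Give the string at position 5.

The n-th term is 2n+2 o's then 3n+2 y's then n+2 p's then 2n-2 g's, where the shown terms are n = 3, 4, 5.
At n = 7 the blocks have lengths 16, 23, 9, 12.

ooooooooooooooooyyyyyyyyyyyyyyyyyyyyyyypppppppppgggggggggggg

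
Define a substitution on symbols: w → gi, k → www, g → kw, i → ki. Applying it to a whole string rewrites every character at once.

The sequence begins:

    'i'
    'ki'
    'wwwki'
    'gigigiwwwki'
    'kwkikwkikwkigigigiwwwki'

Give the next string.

wwwgiwwwkiwwwgiwwwkiwwwgiwwwkikwkikwkikwkigigigiwwwki

Applying the rule to each of the 23 symbols of kwkikwkikwkigigigiwwwki gives the pieces www gi www ki www gi www ki www gi www ki kw ki kw ki kw ki gi gi gi www ki, which concatenate to the answer.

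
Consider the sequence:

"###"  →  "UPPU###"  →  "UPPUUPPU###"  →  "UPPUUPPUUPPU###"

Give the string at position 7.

UPPUUPPUUPPUUPPUUPPUUPPU###

Each term is the previous one with UPPU prepended.
From UPPUUPPUUPPU###, 3 further steps: UPPUUPPUUPPU### → UPPUUPPUUPPUUPPU### → UPPUUPPUUPPUUPPUUPPU### → (answer).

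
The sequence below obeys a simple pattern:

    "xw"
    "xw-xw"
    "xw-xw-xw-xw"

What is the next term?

Every step duplicates the string with '-' between the halves.
Doubling xw-xw-xw-xw with '-' between the halves:

xw-xw-xw-xw-xw-xw-xw-xw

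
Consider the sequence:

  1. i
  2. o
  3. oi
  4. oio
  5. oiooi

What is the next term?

oiooioio

This is a Fibonacci-style word recurrence s(k) = s(k−1)·s(k−2): e.g. o·i = oi.
So term 6 is oiooi·oio.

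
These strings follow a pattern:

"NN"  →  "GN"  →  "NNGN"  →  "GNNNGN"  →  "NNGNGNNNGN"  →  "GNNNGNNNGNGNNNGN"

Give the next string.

From term 3 onward, concatenate the second-to-last term with the last: NN·GN = NNGN, GN·NNGN = GNNNGN, …
Continuing: NNGNGNNNGN · GNNNGNNNGNGNNNGN gives term 7.

NNGNGNNNGNGNNNGNNNGNGNNNGN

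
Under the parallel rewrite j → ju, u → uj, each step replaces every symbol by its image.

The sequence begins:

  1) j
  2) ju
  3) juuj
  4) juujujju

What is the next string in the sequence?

Rewriting each symbol of juujujju: j→ju, u→uj, u→uj, j→ju, u→uj, j→ju, j→ju, u→uj, which concatenates to ju uj uj ju uj ju ju uj.

juujujjuujjujuuj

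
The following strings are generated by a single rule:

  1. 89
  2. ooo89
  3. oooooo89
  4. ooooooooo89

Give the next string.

The strings grow by a fixed prefix ooo each time.
So the next term is ooo·ooooooooo89.

oooooooooooo89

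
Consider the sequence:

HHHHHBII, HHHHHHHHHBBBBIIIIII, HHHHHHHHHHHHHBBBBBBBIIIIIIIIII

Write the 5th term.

Term n consists of 4n+1 H's, followed by 3n-2 B's, followed by 4n-2 I's (n = 1, 2, …).
For term 5, n = 5, so the run lengths are 21, 13, 18.

HHHHHHHHHHHHHHHHHHHHHBBBBBBBBBBBBBIIIIIIIIIIIIIIIIII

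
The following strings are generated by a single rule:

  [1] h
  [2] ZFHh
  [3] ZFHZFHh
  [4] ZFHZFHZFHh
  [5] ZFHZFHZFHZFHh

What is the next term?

ZFHZFHZFHZFHZFHh

Each term is the previous one with ZFH prepended.
So the next term is ZFH·ZFHZFHZFHZFHh.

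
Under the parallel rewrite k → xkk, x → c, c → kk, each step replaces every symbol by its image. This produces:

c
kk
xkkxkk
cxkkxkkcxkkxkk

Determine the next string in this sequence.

Replace each of the 14 characters of cxkkxkkcxkkxkk in place — kk c xkk xkk c xkk xkk kk c xkk xkk c xkk xkk — and concatenate.

kkcxkkxkkcxkkxkkkkcxkkxkkcxkkxkk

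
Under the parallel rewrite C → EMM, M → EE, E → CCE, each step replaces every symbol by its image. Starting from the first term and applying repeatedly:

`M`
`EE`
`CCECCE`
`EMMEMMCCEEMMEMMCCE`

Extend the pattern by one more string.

Applying the rule to each of the 18 symbols of EMMEMMCCEEMMEMMCCE gives the pieces CCE EE EE CCE EE EE EMM EMM CCE CCE EE EE CCE EE EE EMM EMM CCE, which concatenate to the answer.

CCEEEEECCEEEEEEMMEMMCCECCEEEEECCEEEEEEMMEMMCCE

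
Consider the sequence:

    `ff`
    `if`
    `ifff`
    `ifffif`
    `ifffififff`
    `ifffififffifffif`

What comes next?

ifffififffifffififffififff

This is a Fibonacci-style word recurrence s(k) = s(k−1)·s(k−2): e.g. if·ff = ifff.
The next term joins ifffififffifffif and ifffififff.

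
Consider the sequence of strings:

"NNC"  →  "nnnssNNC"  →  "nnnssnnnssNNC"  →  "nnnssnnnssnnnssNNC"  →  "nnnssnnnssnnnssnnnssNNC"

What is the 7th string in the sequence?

nnnssnnnssnnnssnnnssnnnssnnnssNNC

Every step adds nnnss at the front: s(k+1) = nnnss·s(k).
From nnnssnnnssnnnssnnnssNNC, 2 further steps: nnnssnnnssnnnssnnnssNNC → nnnssnnnssnnnssnnnssnnnssNNC → (answer).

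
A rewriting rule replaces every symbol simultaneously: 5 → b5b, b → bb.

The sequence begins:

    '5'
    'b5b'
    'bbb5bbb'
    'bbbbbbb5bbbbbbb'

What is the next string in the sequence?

Rewriting the 15 symbols of bbbbbbb5bbbbbbb one by one yields bb bb bb bb bb bb bb b5b bb bb bb bb bb bb bb; concatenated:

bbbbbbbbbbbbbbb5bbbbbbbbbbbbbbb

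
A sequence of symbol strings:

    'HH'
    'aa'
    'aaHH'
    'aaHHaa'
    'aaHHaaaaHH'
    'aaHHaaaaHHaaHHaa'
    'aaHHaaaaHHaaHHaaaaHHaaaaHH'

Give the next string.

Each term (from the third on) is the previous term followed by the one before it: term 3 = aa·HH = aaHH.
Continuing: aaHHaaaaHHaaHHaaaaHHaaaaHH · aaHHaaaaHHaaHHaa gives term 8.

aaHHaaaaHHaaHHaaaaHHaaaaHHaaHHaaaaHHaaHHaa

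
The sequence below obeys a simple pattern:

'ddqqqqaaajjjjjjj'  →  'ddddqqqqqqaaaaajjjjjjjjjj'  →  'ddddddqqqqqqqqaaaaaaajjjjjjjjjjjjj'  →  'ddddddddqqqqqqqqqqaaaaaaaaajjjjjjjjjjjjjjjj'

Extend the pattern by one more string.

Term n consists of 2n-2 d's, followed by 2n q's, followed by 2n-1 a's, followed by 3n+1 j's, where the shown terms are n = 2, 3, 4, 5.
At n = 6 the blocks have lengths 10, 12, 11, 19.

ddddddddddqqqqqqqqqqqqaaaaaaaaaaajjjjjjjjjjjjjjjjjjj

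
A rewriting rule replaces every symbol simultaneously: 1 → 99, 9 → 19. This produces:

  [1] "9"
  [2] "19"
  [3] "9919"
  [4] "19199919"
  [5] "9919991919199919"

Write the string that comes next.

Applying the rule to each of the 16 symbols of 9919991919199919 gives the pieces 19 19 99 19 19 19 99 19 99 19 99 19 19 19 99 19, which concatenate to the answer.

19199919191999199919991919199919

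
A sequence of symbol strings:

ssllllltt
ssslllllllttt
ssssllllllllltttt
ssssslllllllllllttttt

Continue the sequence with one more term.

Reading off run lengths: s runs 2, 3, 4, 5; l runs 5, 7, 9, 11; t runs 2, 3, 4, 5 — each is linear in n, where the shown terms are n = 2, 3, 4, 5.
Setting n = 6 gives 6, 13, 6 characters in each block.

ssssssllllllllllllltttttt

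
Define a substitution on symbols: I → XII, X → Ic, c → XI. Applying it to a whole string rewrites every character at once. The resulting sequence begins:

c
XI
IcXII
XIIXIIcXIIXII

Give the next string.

IcXIIXIIIcXIIXIIXIIcXIIXIIIcXIIXII

Applying the rule to each of the 13 symbols of XIIXIIcXIIXII gives the pieces Ic XII XII Ic XII XII XI Ic XII XII Ic XII XII, which concatenate to the answer.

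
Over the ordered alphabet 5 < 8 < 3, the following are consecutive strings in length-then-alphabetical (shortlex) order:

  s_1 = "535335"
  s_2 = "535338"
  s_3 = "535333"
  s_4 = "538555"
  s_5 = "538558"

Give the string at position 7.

Advancing 2 positions from 538558 through 538558 → 538553 reaches term 7.

538585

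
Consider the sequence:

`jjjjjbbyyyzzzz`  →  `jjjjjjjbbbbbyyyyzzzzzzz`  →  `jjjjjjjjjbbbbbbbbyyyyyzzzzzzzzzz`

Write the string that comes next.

jjjjjjjjjjjbbbbbbbbbbbyyyyyyzzzzzzzzzzzzz

Term n consists of 2n+3 j's, followed by 3n-1 b's, followed by n+2 y's, followed by 3n+1 z's (n = 1, 2, …).
Setting n = 4 gives 11, 11, 6, 13 characters in each block.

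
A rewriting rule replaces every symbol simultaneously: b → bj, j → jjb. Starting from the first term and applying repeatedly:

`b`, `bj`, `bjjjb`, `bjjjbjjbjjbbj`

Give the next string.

bjjjbjjbjjbbjjjbjjbbjjjbjjbbjbjjjb

Applying the rule to each of the 13 symbols of bjjjbjjbjjbbj gives the pieces bj jjb jjb jjb bj jjb jjb bj jjb jjb bj bj jjb, which concatenate to the answer.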